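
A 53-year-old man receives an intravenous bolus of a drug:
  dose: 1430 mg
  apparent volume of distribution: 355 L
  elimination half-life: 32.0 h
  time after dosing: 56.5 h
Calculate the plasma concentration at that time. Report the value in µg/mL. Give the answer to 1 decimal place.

C₀ = Dose / Vd = 1430 / 355 = 4.028 mg/L
k = ln2 / t½ = 0.693147 / 32.0 = 0.02166 h⁻¹
C = C₀ · e^(−k·t) = 4.028 × e^(−0.02166 × 56.5)
  = 4.028 × 0.2941 = 1.185 mg/L
(1.185 mg/L = 1.185 µg/mL)

1.2 µg/mL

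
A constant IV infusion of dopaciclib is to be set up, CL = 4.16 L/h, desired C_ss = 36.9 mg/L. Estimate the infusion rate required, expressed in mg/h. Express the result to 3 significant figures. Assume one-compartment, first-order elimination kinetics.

154 mg/h

At steady state, infusion rate R₀ = Css × CL = 36.9 × 4.160 = 153.5 mg/h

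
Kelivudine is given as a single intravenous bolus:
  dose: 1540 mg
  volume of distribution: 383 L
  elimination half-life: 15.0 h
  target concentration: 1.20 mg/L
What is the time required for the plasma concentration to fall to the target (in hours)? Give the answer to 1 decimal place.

C₀ = Dose / Vd = 1540 / 383 = 4.021 mg/L
k = ln2 / t½ = 0.693147 / 15.0 = 0.04621 h⁻¹
t = ln(C₀ / C) / k = ln(4.021 / 1.20) / 0.04621
  = ln(3.351) / 0.04621 = 1.209 / 0.04621 = 26.16 h

26.2 h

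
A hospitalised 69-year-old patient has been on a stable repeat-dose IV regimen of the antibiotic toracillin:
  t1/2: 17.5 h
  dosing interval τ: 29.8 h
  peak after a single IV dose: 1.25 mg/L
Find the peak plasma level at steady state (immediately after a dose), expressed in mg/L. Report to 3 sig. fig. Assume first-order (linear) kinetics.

k = ln2 / t½ = 0.693147 / 17.5 = 0.03961 h⁻¹
e^(−kτ) = e^(−0.03961 × 29.8) = 0.3072
Accumulation ratio R = 1 / (1 − e^(−kτ)) = 1 / (1 − 0.3072) = 1.443
Steady-state peak = C₀ × R = 1.25 × 1.443 = 1.804 mg/L

1.80 mg/L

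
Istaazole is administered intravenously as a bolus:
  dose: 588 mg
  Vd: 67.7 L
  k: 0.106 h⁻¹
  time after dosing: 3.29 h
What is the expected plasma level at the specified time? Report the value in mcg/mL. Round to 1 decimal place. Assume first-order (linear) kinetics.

6.1 mcg/mL

C₀ = Dose / Vd = 588.0 / 67.7 = 8.685 mg/L
C = C₀ · e^(−k·t) = 8.685 × e^(−0.1060 × 3.29)
  = 8.685 × 0.7056 = 6.128 mg/L
(6.128 mg/L = 6.128 mcg/mL)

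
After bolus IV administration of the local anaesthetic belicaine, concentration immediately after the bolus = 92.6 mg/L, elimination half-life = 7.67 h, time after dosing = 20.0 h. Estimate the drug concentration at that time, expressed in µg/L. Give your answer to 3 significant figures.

15200 µg/L

k = ln2 / t½ = 0.693147 / 7.67 = 0.09037 h⁻¹
C = C₀ · e^(−k·t) = 92.60 × e^(−0.09037 × 20.0)
  = 92.60 × 0.1641 = 15.20 mg/L
Convert: 15.20 mg/L × 1000 = 15200 µg/L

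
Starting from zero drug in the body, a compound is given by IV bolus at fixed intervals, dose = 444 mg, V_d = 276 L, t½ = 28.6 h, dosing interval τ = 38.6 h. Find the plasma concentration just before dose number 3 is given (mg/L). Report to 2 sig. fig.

C₀ per dose = Dose / Vd = 444 / 276 = 1.609 mg/L
k = ln2 / t½ = 0.693147 / 28.6 = 0.02424 h⁻¹
Fraction remaining after one interval: r = e^(−kτ) = e^(−0.02424 × 38.6) = 0.3923
Before dose 3, 2 doses have been given (aged 1τ, 2τ).
C_trough = C₀ × (r + r²) = 1.609 × (0.3923 + 0.1539) = 0.8788 mg/L

0.88 mg/L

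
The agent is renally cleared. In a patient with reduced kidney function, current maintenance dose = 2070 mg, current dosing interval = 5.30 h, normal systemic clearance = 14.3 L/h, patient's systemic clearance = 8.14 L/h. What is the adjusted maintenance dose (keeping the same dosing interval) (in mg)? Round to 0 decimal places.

To keep the same average steady-state level, dosing rate must scale with clearance.
CL ratio = 8.14 / 14.3 = 0.5692
New dose (same interval) = 2070 × 0.5692 = 1178 mg

1178 mg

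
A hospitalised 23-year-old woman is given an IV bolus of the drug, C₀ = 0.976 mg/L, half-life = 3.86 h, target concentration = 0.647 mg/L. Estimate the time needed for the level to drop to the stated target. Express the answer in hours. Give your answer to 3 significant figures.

2.29 h

k = ln2 / t½ = 0.693147 / 3.86 = 0.1796 h⁻¹
t = ln(C₀ / C) / k = ln(0.9760 / 0.647) / 0.1796
  = ln(1.509) / 0.1796 = 0.4114 / 0.1796 = 2.291 h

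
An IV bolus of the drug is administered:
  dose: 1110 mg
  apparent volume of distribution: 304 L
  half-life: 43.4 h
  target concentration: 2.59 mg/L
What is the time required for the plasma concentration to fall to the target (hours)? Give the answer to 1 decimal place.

C₀ = Dose / Vd = 1110 / 304 = 3.651 mg/L
k = ln2 / t½ = 0.693147 / 43.4 = 0.01597 h⁻¹
t = ln(C₀ / C) / k = ln(3.651 / 2.59) / 0.01597
  = ln(1.410) / 0.01597 = 0.3436 / 0.01597 = 21.52 h

21.5 h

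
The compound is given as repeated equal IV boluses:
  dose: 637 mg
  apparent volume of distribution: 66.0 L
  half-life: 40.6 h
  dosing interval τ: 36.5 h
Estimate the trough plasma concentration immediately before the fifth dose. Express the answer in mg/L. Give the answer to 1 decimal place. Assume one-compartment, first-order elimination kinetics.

10.2 mg/L

C₀ per dose = Dose / Vd = 637 / 66.0 = 9.652 mg/L
k = ln2 / t½ = 0.693147 / 40.6 = 0.01707 h⁻¹
Fraction remaining after one interval: r = e^(−kτ) = e^(−0.01707 × 36.5) = 0.5363
Before dose 5, 4 doses have been given (aged 1τ, 2τ, 3τ, 4τ).
C_trough = C₀ × (r + r² + … + r^4) = C₀ × r(1−r^4)/(1−r)
        = 9.652 × 0.5363 × (1 − 0.08272) / (1 − 0.5363) = 10.24 mg/L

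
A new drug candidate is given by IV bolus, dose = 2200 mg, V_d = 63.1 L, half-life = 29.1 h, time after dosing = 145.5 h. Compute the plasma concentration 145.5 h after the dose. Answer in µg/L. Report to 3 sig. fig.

1090 µg/L

C₀ = Dose / Vd = 2200 / 63.1 = 34.87 mg/L
k = ln2 / t½ = 0.693147 / 29.1 = 0.02382 h⁻¹
t / t½ = 145.5 / 29.1 = 5 half-lives
C = C₀ × (1/2)^5 = 34.87 × 0.03125 = 1.090 mg/L
Convert: 1.090 mg/L × 1000 = 1090 µg/L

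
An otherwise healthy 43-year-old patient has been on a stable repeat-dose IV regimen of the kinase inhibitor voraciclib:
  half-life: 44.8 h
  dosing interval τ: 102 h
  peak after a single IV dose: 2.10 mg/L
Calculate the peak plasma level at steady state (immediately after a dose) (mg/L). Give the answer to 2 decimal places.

2.65 mg/L

k = ln2 / t½ = 0.693147 / 44.8 = 0.01547 h⁻¹
e^(−kτ) = e^(−0.01547 × 102) = 0.2064
Accumulation ratio R = 1 / (1 − e^(−kτ)) = 1 / (1 − 0.2064) = 1.260
Steady-state peak = C₀ × R = 2.10 × 1.260 = 2.646 mg/L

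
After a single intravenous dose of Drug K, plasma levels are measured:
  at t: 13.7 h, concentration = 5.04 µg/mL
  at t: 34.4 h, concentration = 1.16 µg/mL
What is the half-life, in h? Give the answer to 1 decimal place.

k = ln(C₁/C₂) / (t₂ − t₁) = ln(5.04/1.16) / (34.4 − 13.7)
  = 1.469 / 20.70 = 0.07097 h⁻¹
t½ = ln2 / k = 0.693147 / 0.07097 = 9.767 h

9.8 h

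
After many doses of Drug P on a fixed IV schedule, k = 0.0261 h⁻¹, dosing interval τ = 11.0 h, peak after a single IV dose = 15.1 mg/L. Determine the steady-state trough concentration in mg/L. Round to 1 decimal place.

e^(−kτ) = e^(−0.02610 × 11.0) = 0.7504
Accumulation ratio R = 1 / (1 − e^(−kτ)) = 1 / (1 − 0.7504) = 4.006
Steady-state trough = C₀ × R × e^(−kτ) = 15.1 × 4.006 × 0.7504 = 45.39 mg/L

45.4 mg/L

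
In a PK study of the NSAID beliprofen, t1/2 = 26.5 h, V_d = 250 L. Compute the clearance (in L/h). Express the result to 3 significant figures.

k = ln2 / t½ = 0.693147 / 26.5 = 0.02616 h⁻¹
CL = k × Vd = 0.02616 × 250 = 6.540 L/h

6.54 L/h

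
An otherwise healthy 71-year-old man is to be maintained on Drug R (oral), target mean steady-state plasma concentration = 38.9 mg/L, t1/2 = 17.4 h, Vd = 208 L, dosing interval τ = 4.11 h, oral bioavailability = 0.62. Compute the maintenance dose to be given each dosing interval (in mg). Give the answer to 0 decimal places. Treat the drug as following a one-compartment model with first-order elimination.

2137 mg

k = ln2 / t½ = 0.693147 / 17.4 = 0.03984 h⁻¹
CL = k × Vd = 0.03984 × 208 = 8.287 L/h
At steady state, F × (Dose/τ) = Css × CL.
Dose = Css × CL × τ / F = 38.9 × 8.287 × 4.11 / 0.62 = 2137 mg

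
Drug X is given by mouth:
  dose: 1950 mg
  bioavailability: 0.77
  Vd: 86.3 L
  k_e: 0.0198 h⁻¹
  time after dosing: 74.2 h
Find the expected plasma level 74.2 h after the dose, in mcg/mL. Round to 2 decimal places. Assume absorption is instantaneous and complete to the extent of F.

4.00 mcg/mL

Amount reaching circulation = F × Dose = 0.77 × 1950 = 1502 mg
C₀ = F·Dose / Vd = 1502 / 86.3 = 17.40 mg/L
C = C₀ · e^(−k·t) = 17.40 × e^(−0.01980 × 74.2)
  = 17.40 × 0.2301 = 4.004 mg/L
(4.004 mg/L = 4.004 mcg/mL)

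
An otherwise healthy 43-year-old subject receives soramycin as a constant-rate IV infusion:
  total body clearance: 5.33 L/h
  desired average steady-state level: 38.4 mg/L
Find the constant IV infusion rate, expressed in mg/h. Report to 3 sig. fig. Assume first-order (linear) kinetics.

At steady state, infusion rate R₀ = Css × CL = 38.4 × 5.330 = 204.7 mg/h

205 mg/h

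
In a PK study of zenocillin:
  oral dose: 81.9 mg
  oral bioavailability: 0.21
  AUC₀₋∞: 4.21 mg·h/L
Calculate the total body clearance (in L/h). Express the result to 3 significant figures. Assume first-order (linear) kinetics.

CL = F·Dose / AUC = 0.21 × 81.9 / 4.21 = 4.085 L/h

4.09 L/h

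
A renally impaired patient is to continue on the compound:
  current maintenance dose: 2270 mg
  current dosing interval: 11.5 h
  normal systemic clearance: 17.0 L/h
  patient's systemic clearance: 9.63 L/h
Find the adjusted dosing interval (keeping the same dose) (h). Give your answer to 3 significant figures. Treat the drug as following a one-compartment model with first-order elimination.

To keep the same average steady-state level, dosing rate must scale with clearance.
CL ratio = 9.63 / 17.0 = 0.5665
New interval (same dose) = 11.5 / 0.5665 = 20.30 h

20.3 h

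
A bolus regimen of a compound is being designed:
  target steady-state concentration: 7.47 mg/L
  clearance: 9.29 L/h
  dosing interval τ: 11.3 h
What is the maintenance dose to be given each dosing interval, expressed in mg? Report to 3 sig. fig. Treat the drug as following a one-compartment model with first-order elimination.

At steady state, Dose/τ = Css × CL.
Dose = Css × CL × τ = 7.47 × 9.290 × 11.3 = 784.2 mg

784 mg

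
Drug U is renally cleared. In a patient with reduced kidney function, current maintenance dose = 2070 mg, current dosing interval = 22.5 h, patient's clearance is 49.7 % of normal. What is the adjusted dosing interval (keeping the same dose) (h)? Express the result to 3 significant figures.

To keep the same average steady-state level, dosing rate must scale with clearance.
CL ratio = 49.7 / 100 = 0.4970
New interval (same dose) = 22.5 / 0.4970 = 45.27 h

45.3 h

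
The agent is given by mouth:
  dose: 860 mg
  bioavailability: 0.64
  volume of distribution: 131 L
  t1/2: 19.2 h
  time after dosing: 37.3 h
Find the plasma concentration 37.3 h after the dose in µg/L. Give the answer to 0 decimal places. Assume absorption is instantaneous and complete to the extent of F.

1093 µg/L

Amount reaching circulation = F × Dose = 0.64 × 860.0 = 550.4 mg
C₀ = F·Dose / Vd = 550.4 / 131 = 4.202 mg/L
k = ln2 / t½ = 0.693147 / 19.2 = 0.03610 h⁻¹
C = C₀ · e^(−k·t) = 4.202 × e^(−0.03610 × 37.3)
  = 4.202 × 0.2601 = 1.093 mg/L
Convert: 1.093 mg/L × 1000 = 1093 µg/L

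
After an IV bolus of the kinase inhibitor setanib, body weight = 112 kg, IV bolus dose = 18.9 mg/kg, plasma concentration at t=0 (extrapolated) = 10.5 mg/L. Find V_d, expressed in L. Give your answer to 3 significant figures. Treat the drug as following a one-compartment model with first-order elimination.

202 L

Dose = 18.9 × 112 = 2117 mg
Vd = Dose / C₀ = 2117 / 10.5 = 201.6 L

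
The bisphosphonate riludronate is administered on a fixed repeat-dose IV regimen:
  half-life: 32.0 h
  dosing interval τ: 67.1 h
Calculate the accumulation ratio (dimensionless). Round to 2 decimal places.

k = ln2 / t½ = 0.693147 / 32.0 = 0.02166 h⁻¹
e^(−kτ) = e^(−0.02166 × 67.1) = 0.2338
Accumulation ratio R = 1 / (1 − e^(−kτ)) = 1 / (1 − 0.2338) = 1.305

1.31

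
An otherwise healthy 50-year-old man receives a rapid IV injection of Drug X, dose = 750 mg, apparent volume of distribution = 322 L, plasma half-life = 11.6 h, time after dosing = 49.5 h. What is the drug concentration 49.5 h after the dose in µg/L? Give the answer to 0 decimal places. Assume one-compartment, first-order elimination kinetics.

121 µg/L

C₀ = Dose / Vd = 750.0 / 322 = 2.329 mg/L
k = ln2 / t½ = 0.693147 / 11.6 = 0.05975 h⁻¹
C = C₀ · e^(−k·t) = 2.329 × e^(−0.05975 × 49.5)
  = 2.329 × 0.05194 = 0.1210 mg/L
Convert: 0.1210 mg/L × 1000 = 121.0 µg/L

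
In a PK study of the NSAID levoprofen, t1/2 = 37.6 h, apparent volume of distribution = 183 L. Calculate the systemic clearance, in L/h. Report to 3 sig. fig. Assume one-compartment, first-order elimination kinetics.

k = ln2 / t½ = 0.693147 / 37.6 = 0.01843 h⁻¹
CL = k × Vd = 0.01843 × 183 = 3.373 L/h

3.37 L/h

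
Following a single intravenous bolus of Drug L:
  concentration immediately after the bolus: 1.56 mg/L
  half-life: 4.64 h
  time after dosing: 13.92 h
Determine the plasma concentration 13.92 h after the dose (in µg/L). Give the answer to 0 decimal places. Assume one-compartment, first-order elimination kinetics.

195 µg/L

k = ln2 / t½ = 0.693147 / 4.64 = 0.1494 h⁻¹
t / t½ = 13.92 / 4.64 = 3 half-lives
C = C₀ × (1/2)^3 = 1.560 × 0.1250 = 0.1950 mg/L
Convert: 0.1950 mg/L × 1000 = 195.0 µg/L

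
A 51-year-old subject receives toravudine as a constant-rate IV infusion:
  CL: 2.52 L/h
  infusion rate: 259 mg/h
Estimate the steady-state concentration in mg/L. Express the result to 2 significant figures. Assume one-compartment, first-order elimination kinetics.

100 mg/L

At steady state Css = R₀ / CL = 259 / 2.520 = 102.8 mg/L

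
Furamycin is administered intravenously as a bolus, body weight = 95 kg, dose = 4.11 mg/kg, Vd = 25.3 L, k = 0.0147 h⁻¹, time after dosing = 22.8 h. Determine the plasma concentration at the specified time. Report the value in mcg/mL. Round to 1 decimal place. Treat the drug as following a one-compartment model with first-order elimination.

11.0 mcg/mL

Total dose = 4.11 × 95 = 390.5 mg
C₀ = Dose / Vd = 390.5 / 25.3 = 15.43 mg/L
C = C₀ · e^(−k·t) = 15.43 × e^(−0.01470 × 22.8)
  = 15.43 × 0.7152 = 11.04 mg/L
(11.04 mg/L = 11.04 mcg/mL)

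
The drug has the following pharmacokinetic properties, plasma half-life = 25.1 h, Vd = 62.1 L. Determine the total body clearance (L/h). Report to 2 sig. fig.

k = ln2 / t½ = 0.693147 / 25.1 = 0.02762 h⁻¹
CL = k × Vd = 0.02762 × 62.1 = 1.715 L/h

1.7 L/h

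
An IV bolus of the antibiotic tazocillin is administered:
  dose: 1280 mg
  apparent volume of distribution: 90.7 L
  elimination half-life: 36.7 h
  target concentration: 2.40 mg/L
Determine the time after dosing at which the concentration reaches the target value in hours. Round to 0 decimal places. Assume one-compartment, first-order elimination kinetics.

94 h

C₀ = Dose / Vd = 1280 / 90.7 = 14.11 mg/L
k = ln2 / t½ = 0.693147 / 36.7 = 0.01889 h⁻¹
t = ln(C₀ / C) / k = ln(14.11 / 2.40) / 0.01889
  = ln(5.879) / 0.01889 = 1.771 / 0.01889 = 93.75 h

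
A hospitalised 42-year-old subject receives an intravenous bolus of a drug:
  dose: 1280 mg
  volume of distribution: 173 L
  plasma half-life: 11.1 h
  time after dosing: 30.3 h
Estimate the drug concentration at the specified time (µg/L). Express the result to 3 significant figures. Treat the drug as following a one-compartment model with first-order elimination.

C₀ = Dose / Vd = 1280 / 173 = 7.399 mg/L
k = ln2 / t½ = 0.693147 / 11.1 = 0.06245 h⁻¹
C = C₀ · e^(−k·t) = 7.399 × e^(−0.06245 × 30.3)
  = 7.399 × 0.1507 = 1.115 mg/L
Convert: 1.115 mg/L × 1000 = 1115 µg/L

1120 µg/L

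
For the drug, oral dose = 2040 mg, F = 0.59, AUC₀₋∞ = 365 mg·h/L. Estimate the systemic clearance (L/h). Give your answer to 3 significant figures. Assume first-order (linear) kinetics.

CL = F·Dose / AUC = 0.59 × 2040 / 365 = 3.298 L/h

3.30 L/h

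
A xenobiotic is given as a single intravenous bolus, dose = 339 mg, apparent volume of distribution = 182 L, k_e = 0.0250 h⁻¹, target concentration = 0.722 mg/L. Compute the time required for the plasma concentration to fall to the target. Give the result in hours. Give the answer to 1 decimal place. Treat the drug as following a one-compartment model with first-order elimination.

C₀ = Dose / Vd = 339.0 / 182 = 1.863 mg/L
t = ln(C₀ / C) / k = ln(1.863 / 0.722) / 0.02500
  = ln(2.580) / 0.02500 = 0.9478 / 0.02500 = 37.91 h

37.9 h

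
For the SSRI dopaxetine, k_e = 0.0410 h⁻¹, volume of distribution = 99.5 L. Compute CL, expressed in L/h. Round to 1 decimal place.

CL = k × Vd = 0.0410 × 99.5 = 4.080 L/h

4.1 L/h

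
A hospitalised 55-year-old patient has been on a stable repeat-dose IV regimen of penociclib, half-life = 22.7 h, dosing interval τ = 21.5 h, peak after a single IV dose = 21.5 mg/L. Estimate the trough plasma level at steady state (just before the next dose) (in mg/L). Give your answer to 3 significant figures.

23.2 mg/L

k = ln2 / t½ = 0.693147 / 22.7 = 0.03054 h⁻¹
e^(−kτ) = e^(−0.03054 × 21.5) = 0.5186
Accumulation ratio R = 1 / (1 − e^(−kτ)) = 1 / (1 − 0.5186) = 2.077
Steady-state trough = C₀ × R × e^(−kτ) = 21.5 × 2.077 × 0.5186 = 23.16 mg/L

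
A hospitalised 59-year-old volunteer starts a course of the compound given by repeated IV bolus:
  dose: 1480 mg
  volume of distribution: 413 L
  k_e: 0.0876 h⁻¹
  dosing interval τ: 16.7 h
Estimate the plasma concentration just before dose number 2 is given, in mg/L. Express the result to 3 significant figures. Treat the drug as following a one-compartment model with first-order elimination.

C₀ per dose = Dose / Vd = 1480 / 413 = 3.584 mg/L
Fraction remaining after one interval: r = e^(−kτ) = e^(−0.08760 × 16.7) = 0.2316
Before dose 2, 1 dose has been given (aged 1τ).
C_trough = C₀ × r = 3.584 × 0.2316 = 0.8301 mg/L

0.830 mg/L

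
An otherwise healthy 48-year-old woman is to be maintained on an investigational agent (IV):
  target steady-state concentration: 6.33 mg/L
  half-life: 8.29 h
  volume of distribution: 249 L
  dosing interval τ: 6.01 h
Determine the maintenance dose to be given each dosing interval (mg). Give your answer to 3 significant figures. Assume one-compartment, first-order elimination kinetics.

k = ln2 / t½ = 0.693147 / 8.29 = 0.08361 h⁻¹
CL = k × Vd = 0.08361 × 249 = 20.82 L/h
At steady state, Dose/τ = Css × CL.
Dose = Css × CL × τ = 6.33 × 20.82 × 6.01 = 792.1 mg

792 mg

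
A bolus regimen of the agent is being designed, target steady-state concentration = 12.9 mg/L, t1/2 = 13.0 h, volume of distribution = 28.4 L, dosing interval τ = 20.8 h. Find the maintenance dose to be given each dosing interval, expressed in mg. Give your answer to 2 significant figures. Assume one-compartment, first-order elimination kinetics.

410 mg

k = ln2 / t½ = 0.693147 / 13.0 = 0.05332 h⁻¹
CL = k × Vd = 0.05332 × 28.4 = 1.514 L/h
At steady state, Dose/τ = Css × CL.
Dose = Css × CL × τ = 12.9 × 1.514 × 20.8 = 406.2 mg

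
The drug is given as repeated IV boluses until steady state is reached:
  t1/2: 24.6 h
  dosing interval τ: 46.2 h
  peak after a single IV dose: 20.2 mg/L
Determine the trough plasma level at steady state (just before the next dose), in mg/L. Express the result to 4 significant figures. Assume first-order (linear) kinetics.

k = ln2 / t½ = 0.693147 / 24.6 = 0.02818 h⁻¹
e^(−kτ) = e^(−0.02818 × 46.2) = 0.2720
Accumulation ratio R = 1 / (1 − e^(−kτ)) = 1 / (1 − 0.2720) = 1.374
Steady-state trough = C₀ × R × e^(−kτ) = 20.2 × 1.374 × 0.2720 = 7.549 mg/L

7.549 mg/L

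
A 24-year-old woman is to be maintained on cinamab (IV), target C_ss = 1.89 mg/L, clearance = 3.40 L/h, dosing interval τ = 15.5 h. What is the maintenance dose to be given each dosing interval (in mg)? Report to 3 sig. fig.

99.6 mg

At steady state, Dose/τ = Css × CL.
Dose = Css × CL × τ = 1.89 × 3.400 × 15.5 = 99.60 mg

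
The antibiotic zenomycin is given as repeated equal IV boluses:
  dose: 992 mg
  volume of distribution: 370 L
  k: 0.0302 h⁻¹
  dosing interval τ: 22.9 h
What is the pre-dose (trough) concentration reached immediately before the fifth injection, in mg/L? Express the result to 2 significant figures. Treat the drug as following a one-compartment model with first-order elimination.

C₀ per dose = Dose / Vd = 992 / 370 = 2.681 mg/L
Fraction remaining after one interval: r = e^(−kτ) = e^(−0.03020 × 22.9) = 0.5008
Before dose 5, 4 doses have been given (aged 1τ, 2τ, 3τ, 4τ).
C_trough = C₀ × (r + r² + … + r^4) = C₀ × r(1−r^4)/(1−r)
        = 2.681 × 0.5008 × (1 − 0.06290) / (1 − 0.5008) = 2.520 mg/L

2.5 mg/L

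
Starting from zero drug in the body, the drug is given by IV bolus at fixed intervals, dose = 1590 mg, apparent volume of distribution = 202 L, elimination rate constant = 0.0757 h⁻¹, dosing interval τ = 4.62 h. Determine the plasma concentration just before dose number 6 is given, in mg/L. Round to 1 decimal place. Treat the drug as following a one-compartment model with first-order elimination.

15.5 mg/L

C₀ per dose = Dose / Vd = 1590 / 202 = 7.871 mg/L
Fraction remaining after one interval: r = e^(−kτ) = e^(−0.07570 × 4.62) = 0.7049
Before dose 6, 5 doses have been given (aged 1τ, 2τ, 3τ, 4τ, 5τ).
C_trough = C₀ × (r + r² + … + r^5) = C₀ × r(1−r^5)/(1−r)
        = 7.871 × 0.7049 × (1 − 0.1740) / (1 − 0.7049) = 15.53 mg/L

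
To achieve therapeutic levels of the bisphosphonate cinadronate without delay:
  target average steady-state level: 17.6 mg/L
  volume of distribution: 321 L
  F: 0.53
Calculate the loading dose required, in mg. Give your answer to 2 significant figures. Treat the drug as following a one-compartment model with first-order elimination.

LD = Css × Vd / F = 17.6 × 321 / 0.53 = 10660 mg

11000 mg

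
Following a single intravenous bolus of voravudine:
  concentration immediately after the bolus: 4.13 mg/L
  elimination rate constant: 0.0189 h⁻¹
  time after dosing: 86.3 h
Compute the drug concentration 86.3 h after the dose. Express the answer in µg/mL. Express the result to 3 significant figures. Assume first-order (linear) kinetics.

C = C₀ · e^(−k·t) = 4.130 × e^(−0.01890 × 86.3)
  = 4.130 × 0.1957 = 0.8082 mg/L
(0.8082 mg/L = 0.8082 µg/mL)

0.808 µg/mL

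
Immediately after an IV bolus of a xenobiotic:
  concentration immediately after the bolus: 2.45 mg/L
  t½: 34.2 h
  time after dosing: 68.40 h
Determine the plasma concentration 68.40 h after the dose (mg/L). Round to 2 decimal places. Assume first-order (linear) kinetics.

k = ln2 / t½ = 0.693147 / 34.2 = 0.02027 h⁻¹
t / t½ = 68.40 / 34.2 = 2 half-lives
C = C₀ × (1/2)^2 = 2.450 × 0.2500 = 0.6125 mg/L

0.61 mg/L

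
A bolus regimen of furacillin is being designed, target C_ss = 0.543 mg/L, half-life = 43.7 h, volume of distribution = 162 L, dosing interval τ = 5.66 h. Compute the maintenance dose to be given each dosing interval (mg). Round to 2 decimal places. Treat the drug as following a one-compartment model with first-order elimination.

7.90 mg

k = ln2 / t½ = 0.693147 / 43.7 = 0.01586 h⁻¹
CL = k × Vd = 0.01586 × 162 = 2.569 L/h
At steady state, Dose/τ = Css × CL.
Dose = Css × CL × τ = 0.543 × 2.569 × 5.66 = 7.896 mg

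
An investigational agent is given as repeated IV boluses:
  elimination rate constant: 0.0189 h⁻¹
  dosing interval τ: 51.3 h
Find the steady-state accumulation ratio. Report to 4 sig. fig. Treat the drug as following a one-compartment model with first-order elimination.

1.611

e^(−kτ) = e^(−0.01890 × 51.3) = 0.3792
Accumulation ratio R = 1 / (1 − e^(−kτ)) = 1 / (1 − 0.3792) = 1.611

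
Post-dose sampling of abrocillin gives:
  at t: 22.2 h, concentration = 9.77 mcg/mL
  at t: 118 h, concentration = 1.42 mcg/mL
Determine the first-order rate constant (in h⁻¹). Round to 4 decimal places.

0.0201 h⁻¹

k = ln(C₁/C₂) / (t₂ − t₁) = ln(9.77/1.42) / (118 − 22.2)
  = 1.929 / 95.80 = 0.02014 h⁻¹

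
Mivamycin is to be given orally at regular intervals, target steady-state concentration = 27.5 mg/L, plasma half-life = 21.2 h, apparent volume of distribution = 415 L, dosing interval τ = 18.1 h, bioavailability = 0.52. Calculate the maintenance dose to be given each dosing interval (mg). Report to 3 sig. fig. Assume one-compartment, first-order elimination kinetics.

13000 mg

k = ln2 / t½ = 0.693147 / 21.2 = 0.03270 h⁻¹
CL = k × Vd = 0.03270 × 415 = 13.57 L/h
At steady state, F × (Dose/τ) = Css × CL.
Dose = Css × CL × τ / F = 27.5 × 13.57 × 18.1 / 0.52 = 12990 mg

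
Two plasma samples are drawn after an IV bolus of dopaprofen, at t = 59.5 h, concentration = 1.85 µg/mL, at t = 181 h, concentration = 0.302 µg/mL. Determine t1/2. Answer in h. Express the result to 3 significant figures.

k = ln(C₁/C₂) / (t₂ − t₁) = ln(1.85/0.302) / (181 − 59.5)
  = 1.813 / 121.5 = 0.01492 h⁻¹
t½ = ln2 / k = 0.693147 / 0.01492 = 46.46 h

46.5 h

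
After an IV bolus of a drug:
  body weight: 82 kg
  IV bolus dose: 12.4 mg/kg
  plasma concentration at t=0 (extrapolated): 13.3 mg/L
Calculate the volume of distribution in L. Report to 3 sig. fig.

76.5 L

Dose = 12.4 × 82 = 1017 mg
Vd = Dose / C₀ = 1017 / 13.3 = 76.47 L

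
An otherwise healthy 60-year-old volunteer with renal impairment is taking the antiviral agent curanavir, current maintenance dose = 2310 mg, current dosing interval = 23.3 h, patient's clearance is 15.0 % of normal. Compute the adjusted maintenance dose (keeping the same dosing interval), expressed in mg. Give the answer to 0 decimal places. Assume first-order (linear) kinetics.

347 mg

To keep the same average steady-state level, dosing rate must scale with clearance.
CL ratio = 15.0 / 100 = 0.1500
New dose (same interval) = 2310 × 0.1500 = 346.5 mg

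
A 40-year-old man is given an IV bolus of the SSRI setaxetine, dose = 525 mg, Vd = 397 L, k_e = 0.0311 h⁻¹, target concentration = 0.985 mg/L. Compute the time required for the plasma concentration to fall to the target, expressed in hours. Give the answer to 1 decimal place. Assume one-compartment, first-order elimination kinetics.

9.5 h

C₀ = Dose / Vd = 525.0 / 397 = 1.322 mg/L
t = ln(C₀ / C) / k = ln(1.322 / 0.985) / 0.03110
  = ln(1.342) / 0.03110 = 0.2942 / 0.03110 = 9.460 h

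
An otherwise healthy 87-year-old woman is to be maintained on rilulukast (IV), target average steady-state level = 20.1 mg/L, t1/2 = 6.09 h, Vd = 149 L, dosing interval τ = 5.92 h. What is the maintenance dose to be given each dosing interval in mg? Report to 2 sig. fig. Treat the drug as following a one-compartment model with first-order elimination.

2000 mg

k = ln2 / t½ = 0.693147 / 6.09 = 0.1138 h⁻¹
CL = k × Vd = 0.1138 × 149 = 16.96 L/h
At steady state, Dose/τ = Css × CL.
Dose = Css × CL × τ = 20.1 × 16.96 × 5.92 = 2018 mg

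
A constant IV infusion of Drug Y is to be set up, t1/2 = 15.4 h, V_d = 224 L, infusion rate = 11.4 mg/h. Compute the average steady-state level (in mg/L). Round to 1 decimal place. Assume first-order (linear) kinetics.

k = ln2 / t½ = 0.693147 / 15.4 = 0.04501 h⁻¹
CL = k × Vd = 0.04501 × 224 = 10.08 L/h
At steady state Css = R₀ / CL = 11.4 / 10.08 = 1.131 mg/L

1.1 mg/L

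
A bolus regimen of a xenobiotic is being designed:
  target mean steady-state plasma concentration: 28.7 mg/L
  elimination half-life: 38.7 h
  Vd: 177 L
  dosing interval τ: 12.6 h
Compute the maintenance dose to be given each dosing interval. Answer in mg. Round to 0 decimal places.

k = ln2 / t½ = 0.693147 / 38.7 = 0.01791 h⁻¹
CL = k × Vd = 0.01791 × 177 = 3.170 L/h
At steady state, Dose/τ = Css × CL.
Dose = Css × CL × τ = 28.7 × 3.170 × 12.6 = 1146 mg

1146 mg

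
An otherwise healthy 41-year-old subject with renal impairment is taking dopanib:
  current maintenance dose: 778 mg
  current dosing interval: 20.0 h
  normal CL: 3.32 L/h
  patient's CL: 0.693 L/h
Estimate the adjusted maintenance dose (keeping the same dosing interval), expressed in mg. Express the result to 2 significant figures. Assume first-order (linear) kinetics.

160 mg

To keep the same average steady-state level, dosing rate must scale with clearance.
CL ratio = 0.693 / 3.32 = 0.2087
New dose (same interval) = 778 × 0.2087 = 162.4 mg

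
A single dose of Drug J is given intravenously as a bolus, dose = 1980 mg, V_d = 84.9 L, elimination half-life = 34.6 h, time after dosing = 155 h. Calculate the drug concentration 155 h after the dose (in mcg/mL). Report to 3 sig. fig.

1.05 mcg/mL

C₀ = Dose / Vd = 1980 / 84.9 = 23.32 mg/L
k = ln2 / t½ = 0.693147 / 34.6 = 0.02003 h⁻¹
C = C₀ · e^(−k·t) = 23.32 × e^(−0.02003 × 155)
  = 23.32 × 0.04484 = 1.046 mg/L
(1.046 mg/L = 1.046 mcg/mL)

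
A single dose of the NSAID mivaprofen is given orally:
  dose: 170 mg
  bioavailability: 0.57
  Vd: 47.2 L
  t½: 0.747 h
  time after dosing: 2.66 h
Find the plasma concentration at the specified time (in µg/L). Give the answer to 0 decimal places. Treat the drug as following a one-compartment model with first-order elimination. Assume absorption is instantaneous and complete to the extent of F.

174 µg/L

Amount reaching circulation = F × Dose = 0.57 × 170.0 = 96.90 mg
C₀ = F·Dose / Vd = 96.90 / 47.2 = 2.053 mg/L
k = ln2 / t½ = 0.693147 / 0.747 = 0.9279 h⁻¹
C = C₀ · e^(−k·t) = 2.053 × e^(−0.9279 × 2.66)
  = 2.053 × 0.08474 = 0.1740 mg/L
Convert: 0.1740 mg/L × 1000 = 174.0 µg/L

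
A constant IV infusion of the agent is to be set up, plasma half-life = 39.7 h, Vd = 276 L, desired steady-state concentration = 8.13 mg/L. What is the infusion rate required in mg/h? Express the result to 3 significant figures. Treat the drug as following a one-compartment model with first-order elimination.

39.2 mg/h

k = ln2 / t½ = 0.693147 / 39.7 = 0.01746 h⁻¹
CL = k × Vd = 0.01746 × 276 = 4.819 L/h
At steady state, infusion rate R₀ = Css × CL = 8.13 × 4.819 = 39.18 mg/h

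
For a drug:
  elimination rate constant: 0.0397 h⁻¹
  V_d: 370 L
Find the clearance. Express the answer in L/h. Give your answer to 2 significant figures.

CL = k × Vd = 0.0397 × 370 = 14.69 L/h

15 L/h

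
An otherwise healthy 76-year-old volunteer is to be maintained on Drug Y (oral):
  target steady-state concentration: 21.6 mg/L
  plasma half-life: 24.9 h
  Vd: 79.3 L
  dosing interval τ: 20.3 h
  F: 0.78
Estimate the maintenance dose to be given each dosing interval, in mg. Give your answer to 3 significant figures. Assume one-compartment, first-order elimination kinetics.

k = ln2 / t½ = 0.693147 / 24.9 = 0.02784 h⁻¹
CL = k × Vd = 0.02784 × 79.3 = 2.208 L/h
At steady state, F × (Dose/τ) = Css × CL.
Dose = Css × CL × τ / F = 21.6 × 2.208 × 20.3 / 0.78 = 1241 mg

1240 mg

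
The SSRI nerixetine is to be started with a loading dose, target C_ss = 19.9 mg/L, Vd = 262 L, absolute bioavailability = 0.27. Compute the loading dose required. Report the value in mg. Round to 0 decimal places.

LD = Css × Vd / F = 19.9 × 262 / 0.27 = 19310 mg

19310 mg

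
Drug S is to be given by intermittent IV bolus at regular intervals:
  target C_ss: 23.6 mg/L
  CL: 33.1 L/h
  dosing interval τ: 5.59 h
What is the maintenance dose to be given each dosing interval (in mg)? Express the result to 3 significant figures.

4370 mg

At steady state, Dose/τ = Css × CL.
Dose = Css × CL × τ = 23.6 × 33.10 × 5.59 = 4367 mg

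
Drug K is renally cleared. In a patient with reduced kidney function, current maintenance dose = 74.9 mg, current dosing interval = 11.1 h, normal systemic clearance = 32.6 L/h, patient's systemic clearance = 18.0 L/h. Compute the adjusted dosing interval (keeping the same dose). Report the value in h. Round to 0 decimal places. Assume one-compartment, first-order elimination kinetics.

20 h

To keep the same average steady-state level, dosing rate must scale with clearance.
CL ratio = 18.0 / 32.6 = 0.5521
New interval (same dose) = 11.1 / 0.5521 = 20.11 h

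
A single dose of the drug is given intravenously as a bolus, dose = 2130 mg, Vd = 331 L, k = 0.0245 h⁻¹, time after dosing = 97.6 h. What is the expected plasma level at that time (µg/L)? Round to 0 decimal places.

C₀ = Dose / Vd = 2130 / 331 = 6.435 mg/L
C = C₀ · e^(−k·t) = 6.435 × e^(−0.02450 × 97.6)
  = 6.435 × 0.09152 = 0.5889 mg/L
Convert: 0.5889 mg/L × 1000 = 588.9 µg/L

589 µg/L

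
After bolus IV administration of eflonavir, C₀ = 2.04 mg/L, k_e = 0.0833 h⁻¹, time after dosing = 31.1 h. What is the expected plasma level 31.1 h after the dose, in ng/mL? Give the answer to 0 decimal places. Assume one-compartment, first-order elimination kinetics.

153 ng/mL

C = C₀ · e^(−k·t) = 2.040 × e^(−0.08330 × 31.1)
  = 2.040 × 0.07497 = 0.1529 mg/L
Convert: 0.1529 mg/L × 1000 = 152.9 ng/mL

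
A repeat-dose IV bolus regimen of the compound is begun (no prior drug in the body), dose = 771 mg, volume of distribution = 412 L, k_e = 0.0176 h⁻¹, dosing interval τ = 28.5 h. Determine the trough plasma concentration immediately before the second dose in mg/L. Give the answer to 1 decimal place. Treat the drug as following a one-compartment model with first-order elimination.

C₀ per dose = Dose / Vd = 771 / 412 = 1.871 mg/L
Fraction remaining after one interval: r = e^(−kτ) = e^(−0.01760 × 28.5) = 0.6056
Before dose 2, 1 dose has been given (aged 1τ).
C_trough = C₀ × r = 1.871 × 0.6056 = 1.133 mg/L

1.1 mg/L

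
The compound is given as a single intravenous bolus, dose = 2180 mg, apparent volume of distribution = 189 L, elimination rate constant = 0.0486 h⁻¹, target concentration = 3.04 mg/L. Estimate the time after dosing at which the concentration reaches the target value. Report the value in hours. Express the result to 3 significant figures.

C₀ = Dose / Vd = 2180 / 189 = 11.53 mg/L
t = ln(C₀ / C) / k = ln(11.53 / 3.04) / 0.04860
  = ln(3.793) / 0.04860 = 1.333 / 0.04860 = 27.43 h

27.4 h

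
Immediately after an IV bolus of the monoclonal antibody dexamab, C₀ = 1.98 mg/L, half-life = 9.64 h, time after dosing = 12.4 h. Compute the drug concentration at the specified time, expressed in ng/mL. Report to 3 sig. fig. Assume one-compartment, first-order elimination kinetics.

k = ln2 / t½ = 0.693147 / 9.64 = 0.07190 h⁻¹
C = C₀ · e^(−k·t) = 1.980 × e^(−0.07190 × 12.4)
  = 1.980 × 0.4100 = 0.8118 mg/L
Convert: 0.8118 mg/L × 1000 = 811.8 ng/mL

812 ng/mL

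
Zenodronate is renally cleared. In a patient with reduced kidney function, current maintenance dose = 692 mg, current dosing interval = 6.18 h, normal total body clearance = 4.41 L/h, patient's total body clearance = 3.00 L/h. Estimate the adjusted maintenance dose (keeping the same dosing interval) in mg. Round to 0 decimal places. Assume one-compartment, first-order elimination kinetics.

471 mg

To keep the same average steady-state level, dosing rate must scale with clearance.
CL ratio = 3.00 / 4.41 = 0.6803
New dose (same interval) = 692 × 0.6803 = 470.8 mg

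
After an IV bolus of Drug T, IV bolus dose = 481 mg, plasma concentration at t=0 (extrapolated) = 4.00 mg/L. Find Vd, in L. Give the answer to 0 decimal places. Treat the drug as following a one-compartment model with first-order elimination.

120 L

Vd = Dose / C₀ = 481.0 / 4.00 = 120.3 L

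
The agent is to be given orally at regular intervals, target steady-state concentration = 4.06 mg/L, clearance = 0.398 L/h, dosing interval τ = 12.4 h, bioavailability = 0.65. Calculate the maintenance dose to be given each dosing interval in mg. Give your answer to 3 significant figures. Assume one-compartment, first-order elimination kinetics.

30.8 mg

At steady state, F × (Dose/τ) = Css × CL.
Dose = Css × CL × τ / F = 4.06 × 0.3980 × 12.4 / 0.65 = 30.83 mg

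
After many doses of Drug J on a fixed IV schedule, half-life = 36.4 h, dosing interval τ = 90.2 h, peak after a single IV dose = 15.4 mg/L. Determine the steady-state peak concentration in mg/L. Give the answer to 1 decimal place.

18.8 mg/L

k = ln2 / t½ = 0.693147 / 36.4 = 0.01904 h⁻¹
e^(−kτ) = e^(−0.01904 × 90.2) = 0.1795
Accumulation ratio R = 1 / (1 − e^(−kτ)) = 1 / (1 − 0.1795) = 1.219
Steady-state peak = C₀ × R = 15.4 × 1.219 = 18.77 mg/L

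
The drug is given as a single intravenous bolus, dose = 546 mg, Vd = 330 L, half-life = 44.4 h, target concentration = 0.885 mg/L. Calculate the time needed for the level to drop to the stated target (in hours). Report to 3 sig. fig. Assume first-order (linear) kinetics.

40.1 h

C₀ = Dose / Vd = 546.0 / 330 = 1.655 mg/L
k = ln2 / t½ = 0.693147 / 44.4 = 0.01561 h⁻¹
t = ln(C₀ / C) / k = ln(1.655 / 0.885) / 0.01561
  = ln(1.870) / 0.01561 = 0.6259 / 0.01561 = 40.10 h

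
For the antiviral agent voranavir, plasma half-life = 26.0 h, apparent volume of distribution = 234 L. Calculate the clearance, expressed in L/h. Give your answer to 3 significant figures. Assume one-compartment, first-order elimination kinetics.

6.24 L/h

k = ln2 / t½ = 0.693147 / 26.0 = 0.02666 h⁻¹
CL = k × Vd = 0.02666 × 234 = 6.238 L/h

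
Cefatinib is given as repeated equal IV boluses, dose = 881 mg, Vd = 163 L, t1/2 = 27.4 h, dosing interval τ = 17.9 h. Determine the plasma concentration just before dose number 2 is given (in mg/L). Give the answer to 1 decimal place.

C₀ per dose = Dose / Vd = 881 / 163 = 5.405 mg/L
k = ln2 / t½ = 0.693147 / 27.4 = 0.02530 h⁻¹
Fraction remaining after one interval: r = e^(−kτ) = e^(−0.02530 × 17.9) = 0.6358
Before dose 2, 1 dose has been given (aged 1τ).
C_trough = C₀ × r = 5.405 × 0.6358 = 3.436 mg/L

3.4 mg/L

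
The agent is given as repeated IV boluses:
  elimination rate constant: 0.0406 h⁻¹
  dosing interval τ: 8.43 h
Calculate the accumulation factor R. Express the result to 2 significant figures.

e^(−kτ) = e^(−0.04060 × 8.43) = 0.7102
Accumulation ratio R = 1 / (1 − e^(−kτ)) = 1 / (1 − 0.7102) = 3.451

3.5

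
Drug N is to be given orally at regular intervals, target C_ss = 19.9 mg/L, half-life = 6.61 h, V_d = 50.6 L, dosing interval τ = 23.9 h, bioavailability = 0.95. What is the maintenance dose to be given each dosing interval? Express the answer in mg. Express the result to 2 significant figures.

2700 mg

k = ln2 / t½ = 0.693147 / 6.61 = 0.1049 h⁻¹
CL = k × Vd = 0.1049 × 50.6 = 5.308 L/h
At steady state, F × (Dose/τ) = Css × CL.
Dose = Css × CL × τ / F = 19.9 × 5.308 × 23.9 / 0.95 = 2657 mg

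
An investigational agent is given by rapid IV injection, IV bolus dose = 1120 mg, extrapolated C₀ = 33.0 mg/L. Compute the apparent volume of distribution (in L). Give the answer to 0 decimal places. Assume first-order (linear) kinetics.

34 L

Vd = Dose / C₀ = 1120 / 33.0 = 33.94 L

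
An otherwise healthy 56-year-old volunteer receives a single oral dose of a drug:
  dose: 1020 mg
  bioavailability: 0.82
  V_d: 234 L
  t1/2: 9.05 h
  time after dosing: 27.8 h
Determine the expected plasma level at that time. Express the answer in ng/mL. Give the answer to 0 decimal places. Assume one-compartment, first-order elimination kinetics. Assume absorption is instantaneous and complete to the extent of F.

Amount reaching circulation = F × Dose = 0.82 × 1020 = 836.4 mg
C₀ = F·Dose / Vd = 836.4 / 234 = 3.574 mg/L
k = ln2 / t½ = 0.693147 / 9.05 = 0.07659 h⁻¹
C = C₀ · e^(−k·t) = 3.574 × e^(−0.07659 × 27.8)
  = 3.574 × 0.1189 = 0.4249 mg/L
Convert: 0.4249 mg/L × 1000 = 424.9 ng/mL

425 ng/mL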